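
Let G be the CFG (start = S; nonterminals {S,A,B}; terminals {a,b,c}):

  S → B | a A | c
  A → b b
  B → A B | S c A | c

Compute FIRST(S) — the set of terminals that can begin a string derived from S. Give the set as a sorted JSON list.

FIRST sets, iterate to fixpoint:
round 1:
  A via A→b b: +{b}
  B via B→A B: +{b}
  B via B→c: +{c}
  S via S→B: +{b,c}
  S via S→a A: +{a}
  FIRST(S)={a,b,c}  FIRST(A)={b}  FIRST(B)={b,c}
round 2:
  B via B→S c A: +{a}
  FIRST(S)={a,b,c}  FIRST(A)={b}  FIRST(B)={a,b,c}
round 3: (stable)
  FIRST(S)={a,b,c}  FIRST(A)={b}  FIRST(B)={a,b,c}

FIRST(S) = ["a", "b", "c"]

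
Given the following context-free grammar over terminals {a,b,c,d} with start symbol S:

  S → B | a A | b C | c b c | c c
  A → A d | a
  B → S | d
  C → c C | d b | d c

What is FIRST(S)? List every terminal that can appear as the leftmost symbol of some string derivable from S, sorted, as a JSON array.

Compute FIRST by fixpoint:
round 1:
  A via A→a: +{a}
  B via B→d: +{d}
  C via C→c C: +{c}
  C via C→d b: +{d}
  S via S→B: +{d}
  S via S→a A: +{a}
  S via S→b C: +{b}
  S via S→c b c: +{c}
  FIRST(S)={a,b,c,d}  FIRST(A)={a}  FIRST(B)={d}  FIRST(C)={c,d}
round 2:
  B via B→S: +{a,b,c}
  FIRST(S)={a,b,c,d}  FIRST(A)={a}  FIRST(B)={a,b,c,d}  FIRST(C)={c,d}
round 3: — fixpoint
  FIRST(S)={a,b,c,d}  FIRST(A)={a}  FIRST(B)={a,b,c,d}  FIRST(C)={c,d}

FIRST(S) = ["a", "b", "c", "d"]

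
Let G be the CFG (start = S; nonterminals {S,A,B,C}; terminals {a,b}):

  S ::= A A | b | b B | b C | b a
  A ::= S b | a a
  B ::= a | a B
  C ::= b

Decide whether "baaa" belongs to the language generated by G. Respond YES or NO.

Convert to CNF:
  S -> A A | T0 B | T0 C | T0 T1 | b
  A -> S T0 | T1 T1
  B -> T1 B | a
  C -> b
  T0 -> b
  T1 -> a

Fill CYK table bottom-up:
  cell(0,0) b: {C,S,T0}  orig:{C,S}
  cell(1,1) a: {B,T1}  orig:{B}
  cell(2,2) a: {B,T1}  orig:{B}
  cell(3,3) a: {B,T1}  orig:{B}
  cell(0,1) ba: {S}
  cell(1,2) aa: {A,B}
  cell(2,3) aa: {A,B}
  cell(0,2) baa: {S}
  cell(1,3) aaa: {B}
  cell(0,3) baaa: {S}

S ∈ T[0,3] ⇒ YES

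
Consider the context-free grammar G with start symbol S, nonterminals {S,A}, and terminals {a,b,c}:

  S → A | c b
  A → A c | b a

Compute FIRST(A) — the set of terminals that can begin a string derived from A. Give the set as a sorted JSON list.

FIRST iteration:
round 1:
  A via A→b a: +{b}
  S via S→A: +{b}
  S via S→c b: +{c}
  FIRST(S)={b,c}  FIRST(A)={b}
round 2: — fixpoint
  FIRST(S)={b,c}  FIRST(A)={b}

FIRST(A) = ["b"]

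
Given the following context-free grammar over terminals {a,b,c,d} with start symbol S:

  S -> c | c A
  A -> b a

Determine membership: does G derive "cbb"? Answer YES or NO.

Convert to CNF:
  S -> T2 A | c
  A -> T0 T1
  T0 -> b
  T1 -> a
  T2 -> c

CYK table (by increasing span):
  cell(0,0) c: {S,T2}  orig:{S}
  cell(1,1) b: {T0}  orig:{}
  cell(2,2) b: {T0}  orig:{}
  cell(0,1) cb: ∅
  cell(1,2) bb: ∅
  cell(0,2) cbb: ∅

S ∉ T[0,2] ⇒ NO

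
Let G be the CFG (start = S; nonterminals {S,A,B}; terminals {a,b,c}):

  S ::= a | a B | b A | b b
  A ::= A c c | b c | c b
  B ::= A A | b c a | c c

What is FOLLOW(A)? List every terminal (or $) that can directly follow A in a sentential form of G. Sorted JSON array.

Compute FIRST by fixpoint:
[1]
  A via A→b c: +{b}
  A via A→c b: +{c}
  B via B→A A: +{b,c}
  S via S→a: +{a}
  S via S→b A: +{b}
  FIRST(S)={a,b}  FIRST(A)={b,c}  FIRST(B)={b,c}
[2] done
  FIRST(S)={a,b}  FIRST(A)={b,c}  FIRST(B)={b,c}

Compute FOLLOW by fixpoint:
initialize: $ ∈ FOLLOW(S)
iter 1:
  A→A c c: FOLLOW(A) ⊇ FIRST(c) = {c}; new: +{c}
  B→A A: FOLLOW(A) ⊇ FIRST(A) = {b,c}; new: +{b}
  S→a B: FOLLOW(B) ⊇ FOLLOW(S) ⊇ {$}; new: +{$}
  S→b A: FOLLOW(A) ⊇ FOLLOW(S) ⊇ {$}; new: +{$}
  FOLLOW[S]={$}  FOLLOW[A]={$,b,c}  FOLLOW[B]={$}
iter 2: (stable)
  FOLLOW[S]={$}  FOLLOW[A]={$,b,c}  FOLLOW[B]={$}

FOLLOW(A) = ["$", "b", "c"]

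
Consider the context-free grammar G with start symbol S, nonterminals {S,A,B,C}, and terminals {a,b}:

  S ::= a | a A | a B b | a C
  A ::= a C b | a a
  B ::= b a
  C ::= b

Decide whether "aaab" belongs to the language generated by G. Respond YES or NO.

CNF form of G:
  S -> T0 A | T0 C | T0 X3 | a
  A -> T0 T0 | T0 X2
  B -> T1 T0
  C -> b
  T0 -> a
  T1 -> b
  X2 -> C T1
  X3 -> B T1

CYK table (by increasing span):
  T[0,0] 'a' = {S,T0}  orig:{S}
  T[1,1] 'a' = {S,T0}  orig:{S}
  T[2,2] 'a' = {S,T0}  orig:{S}
  T[3,3] 'b' = {C,T1}  orig:{C}
  T[0,1] 'aa' = {A}
  T[1,2] 'aa' = {A}
  T[2,3] 'ab' = {S}
  T[0,2] 'aaa' = {S}
  T[1,3] 'aab' = ∅
  T[0,3] 'aaab' = ∅

S ∉ T[0,3] ⇒ NO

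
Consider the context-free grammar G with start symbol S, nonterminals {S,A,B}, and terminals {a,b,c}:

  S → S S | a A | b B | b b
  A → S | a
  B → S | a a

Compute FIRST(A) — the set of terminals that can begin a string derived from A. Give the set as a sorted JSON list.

Compute FIRST by fixpoint:
round 1:
  A via A→a: +{a}
  B via B→a a: +{a}
  S via S→a A: +{a}
  S via S→b B: +{b}
  S: {a,b}  A: {a}  B: {a}
round 2:
  A via A→S: +{b}
  B via B→S: +{b}
  S: {a,b}  A: {a,b}  B: {a,b}
round 3: — fixpoint
  S: {a,b}  A: {a,b}  B: {a,b}

FIRST(A) = ["a", "b"]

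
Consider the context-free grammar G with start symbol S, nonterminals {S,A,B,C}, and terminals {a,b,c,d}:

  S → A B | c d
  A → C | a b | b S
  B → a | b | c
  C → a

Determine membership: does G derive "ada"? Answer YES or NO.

Convert to CNF:
  S -> A B | T2 T3
  A -> T0 T1 | T1 S | a
  B -> a | b | c
  C -> a
  T0 -> a
  T1 -> b
  T2 -> c
  T3 -> d

Fill CYK table bottom-up:
  [0..0]={A,B,C,T0}  "a"  orig:{A,B,C}
  [1..1]={T3}  "d"  orig:{}
  [2..2]={A,B,C,T0}  "a"  orig:{A,B,C}
  [0..1]=∅  "ad"
  [1..2]=∅  "da"
  [0..2]=∅  "ada"

S ∉ T[0,2] ⇒ NO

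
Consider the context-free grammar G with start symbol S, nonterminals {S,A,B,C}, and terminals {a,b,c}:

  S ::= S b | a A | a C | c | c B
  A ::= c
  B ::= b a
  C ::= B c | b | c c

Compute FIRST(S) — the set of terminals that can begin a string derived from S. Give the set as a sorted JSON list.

FIRST iteration:
pass 1:
  A via A→c: +{c}
  B via B→b a: +{b}
  C via C→B c: +{b}
  C via C→c c: +{c}
  S via S→a A: +{a}
  S via S→c: +{c}
  S: {a,c}  A: {c}  B: {b}  C: {b,c}
pass 2: — fixpoint
  S: {a,c}  A: {c}  B: {b}  C: {b,c}

FIRST(S) = ["a", "c"]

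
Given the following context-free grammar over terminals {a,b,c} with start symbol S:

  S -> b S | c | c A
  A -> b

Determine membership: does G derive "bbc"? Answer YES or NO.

Convert to CNF:
  S -> T0 S | T1 A | c
  A -> b
  T0 -> b
  T1 -> c

CYK fill:
  T[0,0] 'b' = {A,T0}  orig:{A}
  T[1,1] 'b' = {A,T0}  orig:{A}
  T[2,2] 'c' = {S,T1}  orig:{S}
  T[0,1] 'bb' = ∅
  T[1,2] 'bc' = {S}
  T[0,2] 'bbc' = {S}

S ∈ T[0,2] ⇒ YES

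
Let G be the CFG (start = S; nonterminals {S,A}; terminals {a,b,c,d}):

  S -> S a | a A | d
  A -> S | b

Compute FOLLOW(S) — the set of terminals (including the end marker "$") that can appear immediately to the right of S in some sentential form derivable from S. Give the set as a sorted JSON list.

Compute FIRST by fixpoint:
[1]
  A via A→b: +{b}
  S via S→a A: +{a}
  S via S→d: +{d}
  S: {a,d}  A: {b}
[2]
  A via A→S: +{a,d}
  S: {a,d}  A: {a,b,d}
[3] (no change)
  S: {a,d}  A: {a,b,d}

Compute FOLLOW by fixpoint:
initialize: $ ∈ FOLLOW(S)
iter 1:
  S→S a: FOLLOW(S) ⊇ FIRST(a) = {a}; new: +{a}
  S→a A: FOLLOW(A) ⊇ FOLLOW(S) ⊇ {$,a}; new: +{$,a}
  FOLLOW[S]={$,a}  FOLLOW[A]={$,a}
iter 2: (stable)
  FOLLOW[S]={$,a}  FOLLOW[A]={$,a}

FOLLOW(S) = ["$", "a"]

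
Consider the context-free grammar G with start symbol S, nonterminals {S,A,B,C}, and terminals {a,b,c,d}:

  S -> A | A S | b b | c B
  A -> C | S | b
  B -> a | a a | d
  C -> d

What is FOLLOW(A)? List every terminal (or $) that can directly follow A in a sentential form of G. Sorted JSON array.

FIRST iteration:
pass 1:
  A via A→b: +{b}
  B via B→a: +{a}
  B via B→d: +{d}
  C via C→d: +{d}
  S via S→A: +{b}
  S via S→c B: +{c}
  S: {b,c}  A: {b}  B: {a,d}  C: {d}
pass 2:
  A via A→C: +{d}
  A via A→S: +{c}
  S via S→A: +{d}
  S: {b,c,d}  A: {b,c,d}  B: {a,d}  C: {d}
pass 3: (stable)
  S: {b,c,d}  A: {b,c,d}  B: {a,d}  C: {d}

FOLLOW iteration:
seed FOLLOW(S) with $
round 1:
  S→A: FOLLOW(A) ⊇ FOLLOW(S) ⊇ {$}; new: +{$}
  S→A S: FOLLOW(A) ⊇ FIRST(S) = {b,c,d}; new: +{b,c,d}
  S→c B: FOLLOW(B) ⊇ FOLLOW(S) ⊇ {$}; new: +{$}
  FOLLOW[S]={$}  FOLLOW[A]={$,b,c,d}  FOLLOW[B]={$}  FOLLOW[C]={}
round 2:
  A→C: FOLLOW(C) ⊇ FOLLOW(A) ⊇ {$,b,c,d}; new: +{$,b,c,d}
  A→S: FOLLOW(S) ⊇ FOLLOW(A) ⊇ {$,b,c,d}; new: +{b,c,d}
  S→c B: FOLLOW(B) ⊇ FOLLOW(S) ⊇ {$,b,c,d}; new: +{b,c,d}
  FOLLOW[S]={$,b,c,d}  FOLLOW[A]={$,b,c,d}  FOLLOW[B]={$,b,c,d}  FOLLOW[C]={$,b,c,d}
round 3: done
  FOLLOW[S]={$,b,c,d}  FOLLOW[A]={$,b,c,d}  FOLLOW[B]={$,b,c,d}  FOLLOW[C]={$,b,c,d}

FOLLOW(A) = ["$", "b", "c", "d"]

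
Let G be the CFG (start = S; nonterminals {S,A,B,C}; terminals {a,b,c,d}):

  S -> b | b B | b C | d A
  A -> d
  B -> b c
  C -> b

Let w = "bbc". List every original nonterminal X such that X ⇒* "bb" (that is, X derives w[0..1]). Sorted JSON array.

Convert to CNF:
  S -> T0 B | T0 C | T2 A | b
  A -> d
  B -> T0 T1
  C -> b
  T0 -> b
  T1 -> c
  T2 -> d

CYK table (by increasing span) — only the sub-triangle for w[0..1]:
  cell(0,0) b: {C,S,T0}  orig:{C,S}
  cell(1,1) b: {C,S,T0}  orig:{C,S}
  cell(0,1) bb: {S}

Original NTs in T[0,1] deriving "bb": ["S"]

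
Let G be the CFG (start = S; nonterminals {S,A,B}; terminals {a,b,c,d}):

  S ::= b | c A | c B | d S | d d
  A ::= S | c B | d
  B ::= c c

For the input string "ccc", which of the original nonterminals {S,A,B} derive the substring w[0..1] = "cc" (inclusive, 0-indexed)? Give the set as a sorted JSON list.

Convert to CNF:
  S -> T0 A | T0 B | T1 S | T1 T1 | b
  A -> T0 A | T0 B | T1 S | T1 T1 | b | d
  B -> T0 T0
  T0 -> c
  T1 -> d

Fill CYK table bottom-up — only the sub-triangle for w[0..1]:
  T[0,0] 'c' = {T0}  orig:{}
  T[1,1] 'c' = {T0}  orig:{}
  T[0,1] 'cc' = {B}

Original NTs in T[0,1] deriving "cc": ["B"]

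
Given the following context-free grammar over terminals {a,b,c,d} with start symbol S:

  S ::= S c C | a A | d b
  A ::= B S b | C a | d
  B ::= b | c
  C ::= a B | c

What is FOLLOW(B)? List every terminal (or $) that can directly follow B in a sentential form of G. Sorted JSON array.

FIRST iteration:
round 1:
  A via A→d: +{d}
  B via B→b: +{b}
  B via B→c: +{c}
  C via C→a B: +{a}
  C via C→c: +{c}
  S via S→a A: +{a}
  S via S→d b: +{d}
  S: {a,d}  A: {d}  B: {b,c}  C: {a,c}
round 2:
  A via A→B S b: +{b,c}
  A via A→C a: +{a}
  S: {a,d}  A: {a,b,c,d}  B: {b,c}  C: {a,c}
round 3: — fixpoint
  S: {a,d}  A: {a,b,c,d}  B: {b,c}  C: {a,c}

FOLLOW iteration:
initialize: $ ∈ FOLLOW(S)
iter 1:
  A→B S b: FOLLOW(B) ⊇ FIRST(S) = {a,d}; new: +{a,d}
  A→B S b: FOLLOW(S) ⊇ FIRST(b) = {b}; new: +{b}
  A→C a: FOLLOW(C) ⊇ FIRST(a) = {a}; new: +{a}
  S→S c C: FOLLOW(S) ⊇ FIRST(c) = {c}; new: +{c}
  S→S c C: FOLLOW(C) ⊇ FOLLOW(S) ⊇ {$,b,c}; new: +{$,b,c}
  S→a A: FOLLOW(A) ⊇ FOLLOW(S) ⊇ {$,b,c}; new: +{$,b,c}
  FOLLOW(S)={$,b,c}  FOLLOW(A)={$,b,c}  FOLLOW(B)={a,d}  FOLLOW(C)={$,a,b,c}
iter 2:
  C→a B: FOLLOW(B) ⊇ FOLLOW(C) ⊇ {$,a,b,c}; new: +{$,b,c}
  FOLLOW(S)={$,b,c}  FOLLOW(A)={$,b,c}  FOLLOW(B)={$,a,b,c,d}  FOLLOW(C)={$,a,b,c}
iter 3: (stable)
  FOLLOW(S)={$,b,c}  FOLLOW(A)={$,b,c}  FOLLOW(B)={$,a,b,c,d}  FOLLOW(C)={$,a,b,c}

FOLLOW(B) = ["$", "a", "b", "c", "d"]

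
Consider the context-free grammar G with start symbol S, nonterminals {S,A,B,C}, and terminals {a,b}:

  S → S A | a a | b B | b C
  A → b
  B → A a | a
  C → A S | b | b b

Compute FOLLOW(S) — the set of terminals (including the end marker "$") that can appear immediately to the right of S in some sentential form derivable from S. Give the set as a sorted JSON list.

FIRST sets, iterate to fixpoint:
pass 1:
  A via A→b: +{b}
  B via B→A a: +{b}
  B via B→a: +{a}
  C via C→A S: +{b}
  S via S→a a: +{a}
  S via S→b B: +{b}
  FIRST[S]={a,b}  FIRST[A]={b}  FIRST[B]={a,b}  FIRST[C]={b}
pass 2: — fixpoint
  FIRST[S]={a,b}  FIRST[A]={b}  FIRST[B]={a,b}  FIRST[C]={b}

FOLLOW sets:
initialize: $ ∈ FOLLOW(S)
[1]
  B→A a: FOLLOW(A) ⊇ FIRST(a) = {a}; new: +{a}
  C→A S: FOLLOW(A) ⊇ FIRST(S) = {a,b}; new: +{b}
  S→S A: FOLLOW(S) ⊇ FIRST(A) = {b}; new: +{b}
  S→S A: FOLLOW(A) ⊇ FOLLOW(S) ⊇ {$,b}; new: +{$}
  S→b B: FOLLOW(B) ⊇ FOLLOW(S) ⊇ {$,b}; new: +{$,b}
  S→b C: FOLLOW(C) ⊇ FOLLOW(S) ⊇ {$,b}; new: +{$,b}
  S: {$,b}  A: {$,a,b}  B: {$,b}  C: {$,b}
[2] (stable)
  S: {$,b}  A: {$,a,b}  B: {$,b}  C: {$,b}

FOLLOW(S) = ["$", "b"]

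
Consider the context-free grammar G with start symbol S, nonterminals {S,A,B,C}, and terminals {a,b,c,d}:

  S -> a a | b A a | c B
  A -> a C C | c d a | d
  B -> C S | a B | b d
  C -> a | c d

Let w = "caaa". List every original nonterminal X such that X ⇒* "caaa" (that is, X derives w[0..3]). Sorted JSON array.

Convert to CNF:
  S -> T0 T0 | T1 B | T3 X6
  A -> T0 X4 | T1 X5 | d
  B -> C S | T0 B | T3 T2
  C -> T1 T2 | a
  T0 -> a
  T1 -> c
  T2 -> d
  T3 -> b
  X4 -> C C
  X5 -> T2 T0
  X6 -> A T0

Fill CYK table bottom-up (cells [i..j] with 0 ≤ i ≤ j ≤ 3 only):
  [0..0]={T1}  "c"  orig:{}
  [1..1]={C,T0}  "a"  orig:{C}
  [2..2]={C,T0}  "a"  orig:{C}
  [3..3]={C,T0}  "a"  orig:{C}
  [0..1]=∅  "ca"
  [1..2]={S,X4}  "aa"  orig:{S}
  [2..3]={S,X4}  "aa"  orig:{S}
  [0..2]=∅  "caa"
  [1..3]={A,B}  "aaa"
  [0..3]={S}  "caaa"

Original NTs in T[0,3] deriving "caaa": ["S"]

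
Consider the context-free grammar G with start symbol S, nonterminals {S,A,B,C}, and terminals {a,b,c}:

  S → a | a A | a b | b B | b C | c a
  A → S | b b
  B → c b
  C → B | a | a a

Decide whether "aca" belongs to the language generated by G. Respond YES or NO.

CNF form of G:
  S -> T0 A | T0 T1 | T1 B | T1 C | T2 T0 | a
  A -> T0 A | T0 T1 | T1 B | T1 C | T1 T1 | T2 T0 | a
  B -> T2 T1
  C -> T0 T0 | T2 T1 | a
  T0 -> a
  T1 -> b
  T2 -> c

CYK fill:
  T[0,0] 'a' = {A,C,S,T0}  orig:{A,C,S}
  T[1,1] 'c' = {T2}  orig:{}
  T[2,2] 'a' = {A,C,S,T0}  orig:{A,C,S}
  T[0,1] 'ac' = ∅
  T[1,2] 'ca' = {A,S}
  T[0,2] 'aca' = {A,S}

S ∈ T[0,2] ⇒ YES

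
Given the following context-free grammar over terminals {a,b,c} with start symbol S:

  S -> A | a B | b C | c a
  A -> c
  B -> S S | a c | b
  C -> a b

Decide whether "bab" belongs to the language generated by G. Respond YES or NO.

CNF form of G:
  S -> T0 B | T1 T0 | T2 C | c
  A -> c
  B -> S S | T0 T1 | b
  C -> T0 T2
  T0 -> a
  T1 -> c
  T2 -> b

CYK fill:
  cell(0,0) b: {B,T2}  orig:{B}
  cell(1,1) a: {T0}  orig:{}
  cell(2,2) b: {B,T2}  orig:{B}
  cell(0,1) ba: ∅
  cell(1,2) ab: {C,S}
  cell(0,2) bab: {S}

S ∈ T[0,2] ⇒ YES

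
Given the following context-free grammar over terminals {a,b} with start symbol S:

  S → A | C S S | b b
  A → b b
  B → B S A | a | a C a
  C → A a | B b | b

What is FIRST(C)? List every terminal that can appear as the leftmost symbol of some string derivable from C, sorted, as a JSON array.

FIRST sets, iterate to fixpoint:
pass 1:
  A via A→b b: +{b}
  B via B→a: +{a}
  C via C→A a: +{b}
  C via C→B b: +{a}
  S via S→A: +{b}
  S via S→C S S: +{a}
  S: {a,b}  A: {b}  B: {a}  C: {a,b}
pass 2: done
  S: {a,b}  A: {b}  B: {a}  C: {a,b}

FIRST(C) = ["a", "b"]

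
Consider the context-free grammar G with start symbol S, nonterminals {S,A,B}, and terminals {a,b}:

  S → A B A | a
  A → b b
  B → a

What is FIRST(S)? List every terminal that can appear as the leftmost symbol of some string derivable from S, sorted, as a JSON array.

FIRST sets, iterate to fixpoint:
iter 1:
  A via A→b b: +{b}
  B via B→a: +{a}
  S via S→A B A: +{b}
  S via S→a: +{a}
  S: {a,b}  A: {b}  B: {a}
iter 2: (no change)
  S: {a,b}  A: {b}  B: {a}

FIRST(S) = ["a", "b"]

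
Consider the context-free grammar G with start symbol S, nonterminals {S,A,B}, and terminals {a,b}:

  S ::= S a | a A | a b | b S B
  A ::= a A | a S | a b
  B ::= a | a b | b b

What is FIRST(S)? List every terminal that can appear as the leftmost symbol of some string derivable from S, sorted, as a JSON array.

Compute FIRST by fixpoint:
round 1:
  A via A→a A: +{a}
  B via B→a: +{a}
  B via B→b b: +{b}
  S via S→a A: +{a}
  S via S→b S B: +{b}
  S: {a,b}  A: {a}  B: {a,b}
round 2: (no change)
  S: {a,b}  A: {a}  B: {a,b}

FIRST(S) = ["a", "b"]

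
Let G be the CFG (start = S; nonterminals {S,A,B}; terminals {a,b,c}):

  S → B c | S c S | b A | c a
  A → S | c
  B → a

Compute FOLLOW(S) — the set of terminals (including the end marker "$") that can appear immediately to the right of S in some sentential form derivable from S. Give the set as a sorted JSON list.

Compute FIRST by fixpoint:
round 1:
  A via A→c: +{c}
  B via B→a: +{a}
  S via S→B c: +{a}
  S via S→b A: +{b}
  S via S→c a: +{c}
  FIRST(S)={a,b,c}  FIRST(A)={c}  FIRST(B)={a}
round 2:
  A via A→S: +{a,b}
  FIRST(S)={a,b,c}  FIRST(A)={a,b,c}  FIRST(B)={a}
round 3: — fixpoint
  FIRST(S)={a,b,c}  FIRST(A)={a,b,c}  FIRST(B)={a}

Compute FOLLOW by fixpoint:
FOLLOW(S) := {$}
round 1:
  S→B c: FOLLOW(B) ⊇ FIRST(c) = {c}; new: +{c}
  S→S c S: FOLLOW(S) ⊇ FIRST(c) = {c}; new: +{c}
  S→b A: FOLLOW(A) ⊇ FOLLOW(S) ⊇ {$,c}; new: +{$,c}
  S: {$,c}  A: {$,c}  B: {c}
round 2: done
  S: {$,c}  A: {$,c}  B: {c}

FOLLOW(S) = ["$", "c"]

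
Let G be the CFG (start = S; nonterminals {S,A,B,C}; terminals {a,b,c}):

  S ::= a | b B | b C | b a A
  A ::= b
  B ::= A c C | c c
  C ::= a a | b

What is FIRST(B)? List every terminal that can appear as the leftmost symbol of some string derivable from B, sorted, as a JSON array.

Compute FIRST by fixpoint:
round 1:
  A via A→b: +{b}
  B via B→A c C: +{b}
  B via B→c c: +{c}
  C via C→a a: +{a}
  C via C→b: +{b}
  S via S→a: +{a}
  S via S→b B: +{b}
  FIRST(S)={a,b}  FIRST(A)={b}  FIRST(B)={b,c}  FIRST(C)={a,b}
round 2: done
  FIRST(S)={a,b}  FIRST(A)={b}  FIRST(B)={b,c}  FIRST(C)={a,b}

FIRST(B) = ["b", "c"]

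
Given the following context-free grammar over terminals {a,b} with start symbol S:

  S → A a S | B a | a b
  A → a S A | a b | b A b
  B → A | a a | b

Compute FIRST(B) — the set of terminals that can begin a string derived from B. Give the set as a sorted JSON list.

Compute FIRST by fixpoint:
iter 1:
  A via A→a S A: +{a}
  A via A→b A b: +{b}
  B via B→A: +{a,b}
  S via S→A a S: +{a,b}
  S: {a,b}  A: {a,b}  B: {a,b}
iter 2: done
  S: {a,b}  A: {a,b}  B: {a,b}

FIRST(B) = ["a", "b"]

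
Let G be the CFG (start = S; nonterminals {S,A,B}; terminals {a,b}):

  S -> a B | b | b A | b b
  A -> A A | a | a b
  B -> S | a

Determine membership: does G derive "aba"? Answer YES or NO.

CNF form of G:
  S -> T0 B | T1 A | T1 T1 | b
  A -> A A | T0 T1 | a
  B -> T0 B | T1 A | T1 T1 | a | b
  T0 -> a
  T1 -> b

CYK table (by increasing span):
  cell(0,0) a: {A,B,T0}  orig:{A,B}
  cell(1,1) b: {B,S,T1}  orig:{B,S}
  cell(2,2) a: {A,B,T0}  orig:{A,B}
  cell(0,1) ab: {A,B,S}
  cell(1,2) ba: {B,S}
  cell(0,2) aba: {A,B,S}

S ∈ T[0,2] ⇒ YES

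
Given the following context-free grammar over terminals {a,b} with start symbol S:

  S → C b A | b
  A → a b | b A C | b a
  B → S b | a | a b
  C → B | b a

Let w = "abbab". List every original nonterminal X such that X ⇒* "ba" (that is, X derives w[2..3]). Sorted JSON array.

CNF form of G:
  S -> C X3 | b
  A -> T0 T1 | T1 T0 | T1 X2
  B -> S T1 | T0 T1 | a
  C -> S T1 | T0 T1 | T1 T0 | a
  T0 -> a
  T1 -> b
  X2 -> A C
  X3 -> T1 A

CYK fill (cells [i..j] with 2 ≤ i ≤ j ≤ 3 only):
  [2..2]={S,T1}  "b"  orig:{S}
  [3..3]={B,C,T0}  "a"  orig:{B,C}
  [2..3]={A,C}  "ba"

Original NTs in T[2,3] deriving "ba": ["A", "C"]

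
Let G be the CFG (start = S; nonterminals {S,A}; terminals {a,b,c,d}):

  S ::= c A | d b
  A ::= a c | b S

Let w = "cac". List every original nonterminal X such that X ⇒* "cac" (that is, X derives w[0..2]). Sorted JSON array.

CNF form of G:
  S -> T1 A | T3 T2
  A -> T0 T1 | T2 S
  T0 -> a
  T1 -> c
  T2 -> b
  T3 -> d

CYK fill — only the sub-triangle for w[0..2]:
  cell(0,0) c: {T1}  orig:{}
  cell(1,1) a: {T0}  orig:{}
  cell(2,2) c: {T1}  orig:{}
  cell(0,1) ca: ∅
  cell(1,2) ac: {A}
  cell(0,2) cac: {S}

Original NTs in T[0,2] deriving "cac": ["S"]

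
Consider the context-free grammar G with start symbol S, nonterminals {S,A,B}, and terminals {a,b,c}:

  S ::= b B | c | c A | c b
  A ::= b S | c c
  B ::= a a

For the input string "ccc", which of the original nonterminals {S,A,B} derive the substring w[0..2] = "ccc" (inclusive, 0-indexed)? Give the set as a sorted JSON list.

CNF form of G:
  S -> T0 B | T1 A | T1 T0 | c
  A -> T0 S | T1 T1
  B -> T2 T2
  T0 -> b
  T1 -> c
  T2 -> a

CYK fill, restricted to cells inside w[0..2]:
  [0..0]={S,T1}  "c"  orig:{S}
  [1..1]={S,T1}  "c"  orig:{S}
  [2..2]={S,T1}  "c"  orig:{S}
  [0..1]={A}  "cc"
  [1..2]={A}  "cc"
  [0..2]={S}  "ccc"

Original NTs in T[0,2] deriving "ccc": ["S"]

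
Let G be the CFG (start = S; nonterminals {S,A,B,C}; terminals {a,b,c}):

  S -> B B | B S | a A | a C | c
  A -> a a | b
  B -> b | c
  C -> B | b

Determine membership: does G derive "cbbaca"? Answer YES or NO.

CNF form of G:
  S -> B B | B S | T0 A | T0 C | c
  A -> T0 T0 | b
  B -> b | c
  C -> b | c
  T0 -> a

CYK fill:
  cell(0,0) c: {B,C,S}
  cell(1,1) b: {A,B,C}
  cell(2,2) b: {A,B,C}
  cell(3,3) a: {T0}  orig:{}
  cell(4,4) c: {B,C,S}
  cell(5,5) a: {T0}  orig:{}
  cell(0,1) cb: {S}
  cell(1,2) bb: {S}
  cell(2,3) ba: ∅
  cell(3,4) ac: {S}
  cell(4,5) ca: ∅
  cell(0,2) cbb: {S}
  cell(1,3) bba: ∅
  cell(2,4) bac: {S}
  cell(3,5) aca: ∅
  cell(0,3) cbba: ∅
  cell(1,4) bbac: {S}
  cell(2,5) baca: ∅
  cell(0,4) cbbac: {S}
  cell(1,5) bbaca: ∅
  cell(0,5) cbbaca: ∅

S ∉ T[0,5] ⇒ NO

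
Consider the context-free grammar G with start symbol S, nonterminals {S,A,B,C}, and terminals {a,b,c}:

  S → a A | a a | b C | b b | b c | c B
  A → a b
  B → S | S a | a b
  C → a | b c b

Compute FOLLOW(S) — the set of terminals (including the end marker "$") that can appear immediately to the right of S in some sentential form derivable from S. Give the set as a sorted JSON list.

Compute FIRST by fixpoint:
[1]
  A via A→a b: +{a}
  B via B→a b: +{a}
  C via C→a: +{a}
  C via C→b c b: +{b}
  S via S→a A: +{a}
  S via S→b C: +{b}
  S via S→c B: +{c}
  S: {a,b,c}  A: {a}  B: {a}  C: {a,b}
[2]
  B via B→S: +{b,c}
  S: {a,b,c}  A: {a}  B: {a,b,c}  C: {a,b}
[3] (no change)
  S: {a,b,c}  A: {a}  B: {a,b,c}  C: {a,b}

Compute FOLLOW by fixpoint:
seed FOLLOW(S) with $
round 1:
  B→S a: FOLLOW(S) ⊇ FIRST(a) = {a}; new: +{a}
  S→a A: FOLLOW(A) ⊇ FOLLOW(S) ⊇ {$,a}; new: +{$,a}
  S→b C: FOLLOW(C) ⊇ FOLLOW(S) ⊇ {$,a}; new: +{$,a}
  S→c B: FOLLOW(B) ⊇ FOLLOW(S) ⊇ {$,a}; new: +{$,a}
  S: {$,a}  A: {$,a}  B: {$,a}  C: {$,a}
round 2: (no change)
  S: {$,a}  A: {$,a}  B: {$,a}  C: {$,a}

FOLLOW(S) = ["$", "a"]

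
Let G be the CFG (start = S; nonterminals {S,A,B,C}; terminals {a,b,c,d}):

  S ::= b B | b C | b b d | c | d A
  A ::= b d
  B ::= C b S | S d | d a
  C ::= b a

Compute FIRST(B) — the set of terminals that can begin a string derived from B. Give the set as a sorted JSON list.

FIRST iteration:
pass 1:
  A via A→b d: +{b}
  B via B→d a: +{d}
  C via C→b a: +{b}
  S via S→b B: +{b}
  S via S→c: +{c}
  S via S→d A: +{d}
  FIRST(S)={b,c,d}  FIRST(A)={b}  FIRST(B)={d}  FIRST(C)={b}
pass 2:
  B via B→C b S: +{b}
  B via B→S d: +{c}
  FIRST(S)={b,c,d}  FIRST(A)={b}  FIRST(B)={b,c,d}  FIRST(C)={b}
pass 3: done
  FIRST(S)={b,c,d}  FIRST(A)={b}  FIRST(B)={b,c,d}  FIRST(C)={b}

FIRST(B) = ["b", "c", "d"]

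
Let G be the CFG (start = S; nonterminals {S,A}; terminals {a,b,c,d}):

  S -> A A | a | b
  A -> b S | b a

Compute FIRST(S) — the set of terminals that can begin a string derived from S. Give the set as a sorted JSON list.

FIRST iteration:
iter 1:
  A via A→b S: +{b}
  S via S→A A: +{b}
  S via S→a: +{a}
  FIRST(S)={a,b}  FIRST(A)={b}
iter 2: (no change)
  FIRST(S)={a,b}  FIRST(A)={b}

FIRST(S) = ["a", "b"]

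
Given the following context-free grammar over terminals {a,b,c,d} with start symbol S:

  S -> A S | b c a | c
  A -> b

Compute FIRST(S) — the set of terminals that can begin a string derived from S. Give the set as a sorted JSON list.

Compute FIRST by fixpoint:
round 1:
  A via A→b: +{b}
  S via S→A S: +{b}
  S via S→c: +{c}
  FIRST[S]={b,c}  FIRST[A]={b}
round 2: (no change)
  FIRST[S]={b,c}  FIRST[A]={b}

FIRST(S) = ["b", "c"]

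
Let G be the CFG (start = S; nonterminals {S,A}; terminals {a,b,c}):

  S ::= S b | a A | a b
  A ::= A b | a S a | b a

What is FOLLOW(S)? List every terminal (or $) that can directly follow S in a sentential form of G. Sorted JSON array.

FIRST iteration:
round 1:
  A via A→a S a: +{a}
  A via A→b a: +{b}
  S via S→a A: +{a}
  FIRST[S]={a}  FIRST[A]={a,b}
round 2: — fixpoint
  FIRST[S]={a}  FIRST[A]={a,b}

FOLLOW iteration:
seed FOLLOW(S) with $
iter 1:
  A→A b: FOLLOW(A) ⊇ FIRST(b) = {b}; new: +{b}
  A→a S a: FOLLOW(S) ⊇ FIRST(a) = {a}; new: +{a}
  S→S b: FOLLOW(S) ⊇ FIRST(b) = {b}; new: +{b}
  S→a A: FOLLOW(A) ⊇ FOLLOW(S) ⊇ {$,a,b}; new: +{$,a}
  FOLLOW(S)={$,a,b}  FOLLOW(A)={$,a,b}
iter 2: done
  FOLLOW(S)={$,a,b}  FOLLOW(A)={$,a,b}

FOLLOW(S) = ["$", "a", "b"]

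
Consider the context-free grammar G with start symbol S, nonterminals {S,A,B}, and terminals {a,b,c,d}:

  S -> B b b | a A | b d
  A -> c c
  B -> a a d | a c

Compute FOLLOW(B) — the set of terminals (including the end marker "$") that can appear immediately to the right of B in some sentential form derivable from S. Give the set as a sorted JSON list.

FIRST sets, iterate to fixpoint:
[1]
  A via A→c c: +{c}
  B via B→a a d: +{a}
  S via S→B b b: +{a}
  S via S→b d: +{b}
  S: {a,b}  A: {c}  B: {a}
[2] (no change)
  S: {a,b}  A: {c}  B: {a}

FOLLOW iteration:
initialize: $ ∈ FOLLOW(S)
[1]
  S→B b b: FOLLOW(B) ⊇ FIRST(b) = {b}; new: +{b}
  S→a A: FOLLOW(A) ⊇ FOLLOW(S) ⊇ {$}; new: +{$}
  FOLLOW[S]={$}  FOLLOW[A]={$}  FOLLOW[B]={b}
[2] done
  FOLLOW[S]={$}  FOLLOW[A]={$}  FOLLOW[B]={b}

FOLLOW(B) = ["b"]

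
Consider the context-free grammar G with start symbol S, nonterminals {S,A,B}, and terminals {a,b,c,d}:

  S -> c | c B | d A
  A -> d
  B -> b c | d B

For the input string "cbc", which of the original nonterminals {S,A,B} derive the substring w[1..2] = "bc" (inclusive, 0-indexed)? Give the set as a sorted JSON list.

Convert to CNF:
  S -> T1 B | T2 A | c
  A -> d
  B -> T0 T1 | T2 B
  T0 -> b
  T1 -> c
  T2 -> d

CYK table (by increasing span) — only the sub-triangle for w[1..2]:
  T[1,1] 'b' = {T0}  orig:{}
  T[2,2] 'c' = {S,T1}  orig:{S}
  T[1,2] 'bc' = {B}

Original NTs in T[1,2] deriving "bc": ["B"]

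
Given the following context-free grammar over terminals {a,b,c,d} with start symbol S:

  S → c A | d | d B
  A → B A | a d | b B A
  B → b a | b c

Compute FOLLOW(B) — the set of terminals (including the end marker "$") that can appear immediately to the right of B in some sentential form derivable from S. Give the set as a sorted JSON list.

Compute FIRST by fixpoint:
round 1:
  A via A→a d: +{a}
  A via A→b B A: +{b}
  B via B→b a: +{b}
  S via S→c A: +{c}
  S via S→d: +{d}
  FIRST[S]={c,d}  FIRST[A]={a,b}  FIRST[B]={b}
round 2: (stable)
  FIRST[S]={c,d}  FIRST[A]={a,b}  FIRST[B]={b}

FOLLOW sets:
FOLLOW(S) := {$}
round 1:
  A→B A: FOLLOW(B) ⊇ FIRST(A) = {a,b}; new: +{a,b}
  S→c A: FOLLOW(A) ⊇ FOLLOW(S) ⊇ {$}; new: +{$}
  S→d B: FOLLOW(B) ⊇ FOLLOW(S) ⊇ {$}; new: +{$}
  FOLLOW[S]={$}  FOLLOW[A]={$}  FOLLOW[B]={$,a,b}
round 2: done
  FOLLOW[S]={$}  FOLLOW[A]={$}  FOLLOW[B]={$,a,b}

FOLLOW(B) = ["$", "a", "b"]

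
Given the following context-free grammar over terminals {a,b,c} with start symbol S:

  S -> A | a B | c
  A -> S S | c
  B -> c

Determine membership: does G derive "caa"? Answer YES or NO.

Convert to CNF:
  S -> S S | T0 B | c
  A -> S S | c
  B -> c
  T0 -> a

CYK table (by increasing span):
  [0..0]={A,B,S}  "c"
  [1..1]={T0}  "a"  orig:{}
  [2..2]={T0}  "a"  orig:{}
  [0..1]=∅  "ca"
  [1..2]=∅  "aa"
  [0..2]=∅  "caa"

S ∉ T[0,2] ⇒ NO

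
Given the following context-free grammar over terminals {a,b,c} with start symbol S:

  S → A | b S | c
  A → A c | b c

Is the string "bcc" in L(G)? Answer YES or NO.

Convert to CNF:
  S -> A T0 | T1 S | T1 T0 | c
  A -> A T0 | T1 T0
  T0 -> c
  T1 -> b

CYK table (by increasing span):
  [0..0]={T1}  "b"  orig:{}
  [1..1]={S,T0}  "c"  orig:{S}
  [2..2]={S,T0}  "c"  orig:{S}
  [0..1]={A,S}  "bc"
  [1..2]=∅  "cc"
  [0..2]={A,S}  "bcc"

S ∈ T[0,2] ⇒ YES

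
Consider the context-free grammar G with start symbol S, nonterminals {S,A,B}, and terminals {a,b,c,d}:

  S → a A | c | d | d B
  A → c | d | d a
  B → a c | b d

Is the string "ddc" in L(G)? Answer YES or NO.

CNF form of G:
  S -> T0 B | T1 A | c | d
  A -> T0 T1 | c | d
  B -> T1 T2 | T3 T0
  T0 -> d
  T1 -> a
  T2 -> c
  T3 -> b

CYK fill:
  cell(0,0) d: {A,S,T0}  orig:{A,S}
  cell(1,1) d: {A,S,T0}  orig:{A,S}
  cell(2,2) c: {A,S,T2}  orig:{A,S}
  cell(0,1) dd: ∅
  cell(1,2) dc: ∅
  cell(0,2) ddc: ∅

S ∉ T[0,2] ⇒ NO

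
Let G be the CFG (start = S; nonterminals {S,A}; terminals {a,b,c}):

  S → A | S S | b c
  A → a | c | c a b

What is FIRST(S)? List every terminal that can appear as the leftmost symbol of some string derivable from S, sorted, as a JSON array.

Compute FIRST by fixpoint:
round 1:
  A via A→a: +{a}
  A via A→c: +{c}
  S via S→A: +{a,c}
  S via S→b c: +{b}
  FIRST[S]={a,b,c}  FIRST[A]={a,c}
round 2: done
  FIRST[S]={a,b,c}  FIRST[A]={a,c}

FIRST(S) = ["a", "b", "c"]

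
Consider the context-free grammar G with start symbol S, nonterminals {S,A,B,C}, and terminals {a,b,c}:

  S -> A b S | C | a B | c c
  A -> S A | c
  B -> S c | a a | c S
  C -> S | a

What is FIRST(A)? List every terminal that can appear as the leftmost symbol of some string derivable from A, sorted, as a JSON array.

Compute FIRST by fixpoint:
[1]
  A via A→c: +{c}
  B via B→a a: +{a}
  B via B→c S: +{c}
  C via C→a: +{a}
  S via S→A b S: +{c}
  S via S→C: +{a}
  S: {a,c}  A: {c}  B: {a,c}  C: {a}
[2]
  A via A→S A: +{a}
  C via C→S: +{c}
  S: {a,c}  A: {a,c}  B: {a,c}  C: {a,c}
[3] — fixpoint
  S: {a,c}  A: {a,c}  B: {a,c}  C: {a,c}

FIRST(A) = ["a", "c"]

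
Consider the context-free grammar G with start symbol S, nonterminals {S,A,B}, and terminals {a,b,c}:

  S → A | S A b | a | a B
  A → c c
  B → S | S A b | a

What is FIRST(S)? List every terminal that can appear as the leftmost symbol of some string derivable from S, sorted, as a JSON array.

FIRST sets, iterate to fixpoint:
[1]
  A via A→c c: +{c}
  B via B→a: +{a}
  S via S→A: +{c}
  S via S→a: +{a}
  S: {a,c}  A: {c}  B: {a}
[2]
  B via B→S: +{c}
  S: {a,c}  A: {c}  B: {a,c}
[3] (no change)
  S: {a,c}  A: {c}  B: {a,c}

FIRST(S) = ["a", "c"]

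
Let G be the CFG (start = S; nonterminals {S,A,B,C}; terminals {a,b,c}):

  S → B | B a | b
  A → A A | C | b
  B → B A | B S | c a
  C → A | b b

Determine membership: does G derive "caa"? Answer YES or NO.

Convert to CNF:
  S -> B A | B S | B T2 | T1 T2 | b
  A -> A A | T0 T0 | b
  B -> B A | B S | T1 T2
  C -> A A | T0 T0 | b
  T0 -> b
  T1 -> c
  T2 -> a

Fill CYK table bottom-up:
  T[0,0] 'c' = {T1}  orig:{}
  T[1,1] 'a' = {T2}  orig:{}
  T[2,2] 'a' = {T2}  orig:{}
  T[0,1] 'ca' = {B,S}
  T[1,2] 'aa' = ∅
  T[0,2] 'caa' = {S}

S ∈ T[0,2] ⇒ YES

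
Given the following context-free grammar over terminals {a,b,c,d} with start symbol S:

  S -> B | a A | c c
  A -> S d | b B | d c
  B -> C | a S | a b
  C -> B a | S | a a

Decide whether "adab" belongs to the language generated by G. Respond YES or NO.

CNF form of G:
  S -> B T3 | T2 T2 | T3 A | T3 S | T3 T1 | T3 T3
  A -> S T0 | T0 T2 | T1 B
  B -> B T3 | T2 T2 | T3 A | T3 S | T3 T1 | T3 T3
  C -> B T3 | T2 T2 | T3 A | T3 S | T3 T1 | T3 T3
  T0 -> d
  T1 -> b
  T2 -> c
  T3 -> a

CYK fill:
  T[0,0] 'a' = {T3}  orig:{}
  T[1,1] 'd' = {T0}  orig:{}
  T[2,2] 'a' = {T3}  orig:{}
  T[3,3] 'b' = {T1}  orig:{}
  T[0,1] 'ad' = ∅
  T[1,2] 'da' = ∅
  T[2,3] 'ab' = {B,C,S}
  T[0,2] 'ada' = ∅
  T[1,3] 'dab' = ∅
  T[0,3] 'adab' = ∅

S ∉ T[0,3] ⇒ NO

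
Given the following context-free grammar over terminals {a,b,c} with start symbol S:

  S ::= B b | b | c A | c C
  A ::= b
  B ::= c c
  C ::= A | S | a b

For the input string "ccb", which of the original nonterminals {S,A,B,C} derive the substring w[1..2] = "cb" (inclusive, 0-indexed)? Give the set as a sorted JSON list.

CNF form of G:
  S -> B T1 | T0 A | T0 C | b
  A -> b
  B -> T0 T0
  C -> B T1 | T0 A | T0 C | T2 T1 | b
  T0 -> c
  T1 -> b
  T2 -> a

Fill CYK table bottom-up, restricted to cells inside w[1..2]:
  [1..1]={T0}  "c"  orig:{}
  [2..2]={A,C,S,T1}  "b"  orig:{A,C,S}
  [1..2]={C,S}  "cb"

Original NTs in T[1,2] deriving "cb": ["C", "S"]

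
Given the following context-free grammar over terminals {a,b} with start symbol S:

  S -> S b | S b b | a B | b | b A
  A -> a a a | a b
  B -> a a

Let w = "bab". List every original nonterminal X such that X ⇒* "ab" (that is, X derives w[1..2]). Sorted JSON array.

Convert to CNF:
  S -> S T1 | S X3 | T0 B | T1 A | b
  A -> T0 T1 | T0 X2
  B -> T0 T0
  T0 -> a
  T1 -> b
  X2 -> T0 T0
  X3 -> T1 T1

Fill CYK table bottom-up, restricted to cells inside w[1..2]:
  T[1,1] 'a' = {T0}  orig:{}
  T[2,2] 'b' = {S,T1}  orig:{S}
  T[1,2] 'ab' = {A}

Original NTs in T[1,2] deriving "ab": ["A"]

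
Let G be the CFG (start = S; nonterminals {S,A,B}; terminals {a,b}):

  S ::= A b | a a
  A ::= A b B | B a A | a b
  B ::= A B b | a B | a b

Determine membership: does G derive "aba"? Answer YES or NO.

Convert to CNF:
  S -> A T0 | T1 T1
  A -> A X2 | B X3 | T1 T0
  B -> A X4 | T1 B | T1 T0
  T0 -> b
  T1 -> a
  X2 -> T0 B
  X3 -> T1 A
  X4 -> B T0

Fill CYK table bottom-up:
  cell(0,0) a: {T1}  orig:{}
  cell(1,1) b: {T0}  orig:{}
  cell(2,2) a: {T1}  orig:{}
  cell(0,1) ab: {A,B}
  cell(1,2) ba: ∅
  cell(0,2) aba: ∅

S ∉ T[0,2] ⇒ NO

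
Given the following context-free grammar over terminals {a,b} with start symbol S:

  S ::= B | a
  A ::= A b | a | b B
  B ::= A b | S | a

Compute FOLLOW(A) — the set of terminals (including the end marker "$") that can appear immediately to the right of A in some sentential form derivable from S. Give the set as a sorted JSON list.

FIRST iteration:
pass 1:
  A via A→a: +{a}
  A via A→b B: +{b}
  B via B→A b: +{a,b}
  S via S→B: +{a,b}
  FIRST[S]={a,b}  FIRST[A]={a,b}  FIRST[B]={a,b}
pass 2: (no change)
  FIRST[S]={a,b}  FIRST[A]={a,b}  FIRST[B]={a,b}

FOLLOW iteration:
seed FOLLOW(S) with $
round 1:
  A→A b: FOLLOW(A) ⊇ FIRST(b) = {b}; new: +{b}
  A→b B: FOLLOW(B) ⊇ FOLLOW(A) ⊇ {b}; new: +{b}
  B→S: FOLLOW(S) ⊇ FOLLOW(B) ⊇ {b}; new: +{b}
  S→B: FOLLOW(B) ⊇ FOLLOW(S) ⊇ {$,b}; new: +{$}
  S: {$,b}  A: {b}  B: {$,b}
round 2: done
  S: {$,b}  A: {b}  B: {$,b}

FOLLOW(A) = ["b"]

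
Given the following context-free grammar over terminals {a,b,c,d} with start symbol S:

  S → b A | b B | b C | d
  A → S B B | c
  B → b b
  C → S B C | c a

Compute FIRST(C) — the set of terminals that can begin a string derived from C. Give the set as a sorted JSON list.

FIRST iteration:
round 1:
  A via A→c: +{c}
  B via B→b b: +{b}
  C via C→c a: +{c}
  S via S→b A: +{b}
  S via S→d: +{d}
  FIRST[S]={b,d}  FIRST[A]={c}  FIRST[B]={b}  FIRST[C]={c}
round 2:
  A via A→S B B: +{b,d}
  C via C→S B C: +{b,d}
  FIRST[S]={b,d}  FIRST[A]={b,c,d}  FIRST[B]={b}  FIRST[C]={b,c,d}
round 3: (stable)
  FIRST[S]={b,d}  FIRST[A]={b,c,d}  FIRST[B]={b}  FIRST[C]={b,c,d}

FIRST(C) = ["b", "c", "d"]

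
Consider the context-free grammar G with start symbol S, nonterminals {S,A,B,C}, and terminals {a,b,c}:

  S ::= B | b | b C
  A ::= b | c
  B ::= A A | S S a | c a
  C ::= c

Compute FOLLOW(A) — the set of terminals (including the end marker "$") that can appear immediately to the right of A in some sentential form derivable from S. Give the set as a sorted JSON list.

FIRST iteration:
round 1:
  A via A→b: +{b}
  A via A→c: +{c}
  B via B→A A: +{b,c}
  C via C→c: +{c}
  S via S→B: +{b,c}
  FIRST[S]={b,c}  FIRST[A]={b,c}  FIRST[B]={b,c}  FIRST[C]={c}
round 2: (stable)
  FIRST[S]={b,c}  FIRST[A]={b,c}  FIRST[B]={b,c}  FIRST[C]={c}

Compute FOLLOW by fixpoint:
seed FOLLOW(S) with $
round 1:
  B→A A: FOLLOW(A) ⊇ FIRST(A) = {b,c}; new: +{b,c}
  B→S S a: FOLLOW(S) ⊇ FIRST(S) = {b,c}; new: +{b,c}
  B→S S a: FOLLOW(S) ⊇ FIRST(a) = {a}; new: +{a}
  S→B: FOLLOW(B) ⊇ FOLLOW(S) ⊇ {$,a,b,c}; new: +{$,a,b,c}
  S→b C: FOLLOW(C) ⊇ FOLLOW(S) ⊇ {$,a,b,c}; new: +{$,a,b,c}
  S: {$,a,b,c}  A: {b,c}  B: {$,a,b,c}  C: {$,a,b,c}
round 2:
  B→A A: FOLLOW(A) ⊇ FOLLOW(B) ⊇ {$,a,b,c}; new: +{$,a}
  S: {$,a,b,c}  A: {$,a,b,c}  B: {$,a,b,c}  C: {$,a,b,c}
round 3: (no change)
  S: {$,a,b,c}  A: {$,a,b,c}  B: {$,a,b,c}  C: {$,a,b,c}

FOLLOW(A) = ["$", "a", "b", "c"]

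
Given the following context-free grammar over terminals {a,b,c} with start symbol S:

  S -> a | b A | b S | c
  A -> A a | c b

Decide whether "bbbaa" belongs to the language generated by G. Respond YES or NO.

CNF form of G:
  S -> T2 A | T2 S | a | c
  A -> A T0 | T1 T2
  T0 -> a
  T1 -> c
  T2 -> b

CYK table (by increasing span):
  [0..0]={T2}  "b"  orig:{}
  [1..1]={T2}  "b"  orig:{}
  [2..2]={T2}  "b"  orig:{}
  [3..3]={S,T0}  "a"  orig:{S}
  [4..4]={S,T0}  "a"  orig:{S}
  [0..1]=∅  "bb"
  [1..2]=∅  "bb"
  [2..3]={S}  "ba"
  [3..4]=∅  "aa"
  [0..2]=∅  "bbb"
  [1..3]={S}  "bba"
  [2..4]=∅  "baa"
  [0..3]={S}  "bbba"
  [1..4]=∅  "bbaa"
  [0..4]=∅  "bbbaa"

S ∉ T[0,4] ⇒ NO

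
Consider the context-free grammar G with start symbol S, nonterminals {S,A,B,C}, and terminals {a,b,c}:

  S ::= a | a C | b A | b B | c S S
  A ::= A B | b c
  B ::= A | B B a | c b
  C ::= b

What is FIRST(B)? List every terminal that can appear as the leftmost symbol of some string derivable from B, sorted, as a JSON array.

FIRST sets, iterate to fixpoint:
pass 1:
  A via A→b c: +{b}
  B via B→A: +{b}
  B via B→c b: +{c}
  C via C→b: +{b}
  S via S→a: +{a}
  S via S→b A: +{b}
  S via S→c S S: +{c}
  S: {a,b,c}  A: {b}  B: {b,c}  C: {b}
pass 2: (stable)
  S: {a,b,c}  A: {b}  B: {b,c}  C: {b}

FIRST(B) = ["b", "c"]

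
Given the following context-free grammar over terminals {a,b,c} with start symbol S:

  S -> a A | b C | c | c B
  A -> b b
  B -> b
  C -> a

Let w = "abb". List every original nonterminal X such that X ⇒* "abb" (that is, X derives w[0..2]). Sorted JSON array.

Convert to CNF:
  S -> T0 C | T1 A | T2 B | c
  A -> T0 T0
  B -> b
  C -> a
  T0 -> b
  T1 -> a
  T2 -> c

CYK fill (cells [i..j] with 0 ≤ i ≤ j ≤ 2 only):
  [0..0]={C,T1}  "a"  orig:{C}
  [1..1]={B,T0}  "b"  orig:{B}
  [2..2]={B,T0}  "b"  orig:{B}
  [0..1]=∅  "ab"
  [1..2]={A}  "bb"
  [0..2]={S}  "abb"

Original NTs in T[0,2] deriving "abb": ["S"]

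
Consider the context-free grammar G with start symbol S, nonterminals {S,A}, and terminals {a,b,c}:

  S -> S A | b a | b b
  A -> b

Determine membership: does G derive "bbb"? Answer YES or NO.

Convert to CNF:
  S -> S A | T0 T0 | T0 T1
  A -> b
  T0 -> b
  T1 -> a

CYK fill:
  T[0,0] 'b' = {A,T0}  orig:{A}
  T[1,1] 'b' = {A,T0}  orig:{A}
  T[2,2] 'b' = {A,T0}  orig:{A}
  T[0,1] 'bb' = {S}
  T[1,2] 'bb' = {S}
  T[0,2] 'bbb' = {S}

S ∈ T[0,2] ⇒ YES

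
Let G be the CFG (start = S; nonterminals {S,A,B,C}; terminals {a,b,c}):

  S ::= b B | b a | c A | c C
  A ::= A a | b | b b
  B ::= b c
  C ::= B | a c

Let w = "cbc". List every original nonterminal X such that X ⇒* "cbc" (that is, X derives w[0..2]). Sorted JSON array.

CNF form of G:
  S -> T1 B | T1 T0 | T2 A | T2 C
  A -> A T0 | T1 T1 | b
  B -> T1 T2
  C -> T0 T2 | T1 T2
  T0 -> a
  T1 -> b
  T2 -> c

CYK fill — only the sub-triangle for w[0..2]:
  [0..0]={T2}  "c"  orig:{}
  [1..1]={A,T1}  "b"  orig:{A}
  [2..2]={T2}  "c"  orig:{}
  [0..1]={S}  "cb"
  [1..2]={B,C}  "bc"
  [0..2]={S}  "cbc"

Original NTs in T[0,2] deriving "cbc": ["S"]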